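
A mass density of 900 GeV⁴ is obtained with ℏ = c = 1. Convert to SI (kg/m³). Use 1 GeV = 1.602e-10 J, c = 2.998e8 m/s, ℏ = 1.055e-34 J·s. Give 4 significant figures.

Mass density is [E]/(c²[L]³) = [E]⁴/(ℏ³c⁵).
1 GeV⁴ → 1/(ℏ³c⁵) × (1 GeV in J)⁴ = 2.316e20 kg/m³.
Result: 900 × 2.316e20 = 2.084e23 kg/m³.

2.084e23 kg/m³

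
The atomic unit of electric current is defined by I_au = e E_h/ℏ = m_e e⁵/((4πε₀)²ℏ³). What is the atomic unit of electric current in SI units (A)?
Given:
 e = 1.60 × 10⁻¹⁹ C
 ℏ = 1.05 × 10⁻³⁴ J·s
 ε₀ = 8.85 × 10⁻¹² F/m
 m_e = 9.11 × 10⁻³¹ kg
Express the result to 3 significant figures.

6.67 × 10⁻³ A

I_au = e E_h/ℏ = m_e e⁵/((4πε₀)²ℏ³)
E_h = 4.38 × 10⁻¹⁸ J
e·E_h/ℏ = 6.67 × 10⁻³ A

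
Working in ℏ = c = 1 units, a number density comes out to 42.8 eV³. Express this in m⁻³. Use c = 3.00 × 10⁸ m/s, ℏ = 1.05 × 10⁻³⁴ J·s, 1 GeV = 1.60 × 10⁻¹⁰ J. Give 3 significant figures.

5.61 × 10²¹ m⁻³

Number density is [L]⁻³ = [E]³/(ℏc)³.
1 GeV³ → 1/(ℏc)³ × (1 GeV in J)³ = 1.31 × 10⁴⁷ m⁻³.
Convert the energy scale: 42.8 eV³ = 4.28 × 10⁻²⁶ GeV³.
Result: 4.28 × 10⁻²⁶ × 1.31 × 10⁴⁷ = 5.61 × 10²¹ m⁻³.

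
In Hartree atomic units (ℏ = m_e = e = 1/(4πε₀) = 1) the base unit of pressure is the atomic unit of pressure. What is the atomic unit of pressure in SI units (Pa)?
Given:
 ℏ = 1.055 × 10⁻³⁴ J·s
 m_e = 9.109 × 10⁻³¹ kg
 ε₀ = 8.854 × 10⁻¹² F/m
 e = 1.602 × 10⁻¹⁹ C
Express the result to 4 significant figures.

P_au = E_h/a₀³ = m_e⁴e¹⁰/((4πε₀)⁵ℏ⁸)
E_h = 4.354 × 10⁻¹⁸ J
a₀ = 5.297 × 10⁻¹¹ m
E_h/a₀³ = 2.929 × 10¹³ Pa

2.929 × 10¹³ Pa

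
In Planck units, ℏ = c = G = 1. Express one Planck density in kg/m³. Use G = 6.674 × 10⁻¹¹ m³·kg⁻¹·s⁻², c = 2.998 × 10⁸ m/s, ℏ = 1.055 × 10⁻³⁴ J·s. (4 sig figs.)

5.154 × 10⁹⁶ kg/m³

Dimensional analysis gives ρ_P = c⁵/(ℏG²).
  = 2.422 × 10⁴² / 4.699 × 10⁻⁵⁵
  = 5.154 × 10⁹⁶ kg/m³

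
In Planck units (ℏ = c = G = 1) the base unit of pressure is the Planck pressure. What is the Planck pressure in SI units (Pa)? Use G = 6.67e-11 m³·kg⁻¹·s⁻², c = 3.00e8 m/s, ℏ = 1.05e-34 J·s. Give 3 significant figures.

4.68e113 Pa

p_P = c⁷/(ℏG²)
  = 2.19e59 / 4.67e-55
  = 4.68e113 Pa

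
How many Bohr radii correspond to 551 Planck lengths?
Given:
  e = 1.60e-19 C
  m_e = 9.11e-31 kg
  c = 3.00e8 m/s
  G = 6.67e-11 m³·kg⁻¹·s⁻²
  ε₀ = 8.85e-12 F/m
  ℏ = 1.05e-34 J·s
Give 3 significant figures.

1.69e-22

Planck length: ℓ_P = √(ℏG/c³) = 1.61e-35 m
Bohr radius: a₀ = 4πε₀ℏ²/(m_e e²) = 5.26e-11 m
551 × 1.61e-35 / 5.26e-11 = 1.69e-22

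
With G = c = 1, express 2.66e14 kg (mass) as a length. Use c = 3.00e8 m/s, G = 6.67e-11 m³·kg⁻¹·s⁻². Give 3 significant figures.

In G = c = 1 units mass has dimensions of length; the conversion factor is G/c².
2.66e14 kg × (G/c²) = 1.97e-13 m

1.97e-13 m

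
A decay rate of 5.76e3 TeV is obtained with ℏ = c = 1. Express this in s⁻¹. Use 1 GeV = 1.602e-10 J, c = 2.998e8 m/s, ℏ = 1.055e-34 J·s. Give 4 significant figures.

8.746e30 s⁻¹

A rate is [E]/ℏ; divide by ℏ.
1 GeV → 1/ℏ × (1 GeV in J) = 1.518e24 s⁻¹.
Convert the energy scale: 5.76e3 TeV = 5.76e6 GeV.
Result: 5.76e6 × 1.518e24 = 8.746e30 s⁻¹.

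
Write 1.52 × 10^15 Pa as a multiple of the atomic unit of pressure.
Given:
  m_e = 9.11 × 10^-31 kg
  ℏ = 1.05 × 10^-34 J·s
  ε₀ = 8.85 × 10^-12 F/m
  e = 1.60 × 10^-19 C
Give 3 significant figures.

atomic unit of pressure: P_au = E_h/a₀³ = m_e⁴e¹⁰/((4πε₀)⁵ℏ⁸) = 3.01 × 10^13 Pa.
1.52 × 10^15 / 3.01 × 10^13 = 50.4

50.4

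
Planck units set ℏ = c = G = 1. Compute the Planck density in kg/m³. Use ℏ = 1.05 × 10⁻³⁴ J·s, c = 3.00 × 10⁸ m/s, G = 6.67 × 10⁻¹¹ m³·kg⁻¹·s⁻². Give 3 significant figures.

5.20 × 10⁹⁶ kg/m³

The unique combination of the constants set to 1 with dimensions of density is ρ_P = c⁵/(ℏG²).
  = 2.43 × 10⁴² / 4.67 × 10⁻⁵⁵
  = 5.20 × 10⁹⁶ kg/m³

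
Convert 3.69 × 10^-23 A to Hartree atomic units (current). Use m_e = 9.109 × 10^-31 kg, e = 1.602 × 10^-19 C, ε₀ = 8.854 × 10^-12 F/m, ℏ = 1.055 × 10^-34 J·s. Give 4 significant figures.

5.581 × 10^-21

atomic unit of electric current: I_au = e E_h/ℏ = m_e e⁵/((4πε₀)²ℏ³) = 6.612 × 10^-3 A.
3.69 × 10^-23 / 6.612 × 10^-3 = 5.581 × 10^-21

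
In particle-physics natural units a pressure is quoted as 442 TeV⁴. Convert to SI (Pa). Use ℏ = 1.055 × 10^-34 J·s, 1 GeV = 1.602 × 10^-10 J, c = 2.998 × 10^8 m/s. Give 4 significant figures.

Pressure is [E]/[L]³ = [E]⁴/(ℏc)³.
1 GeV⁴ → 1/(ℏc)³ × (1 GeV in J)⁴ = 2.082 × 10^37 Pa.
Convert the energy scale: 442 TeV⁴ = 4.42 × 10^14 GeV⁴.
Result: 4.42 × 10^14 × 2.082 × 10^37 = 9.201 × 10^51 Pa.

9.201 × 10^51 Pa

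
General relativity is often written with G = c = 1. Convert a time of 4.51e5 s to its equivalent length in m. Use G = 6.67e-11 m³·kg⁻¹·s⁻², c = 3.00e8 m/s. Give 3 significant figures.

Time → length via c.
4.51e5 s × (c) = 1.35e14 m

1.35e14 m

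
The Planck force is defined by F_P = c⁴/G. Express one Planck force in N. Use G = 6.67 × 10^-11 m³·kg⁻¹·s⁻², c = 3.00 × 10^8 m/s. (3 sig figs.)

1.21 × 10^44 N

F_P = c⁴/G
  = 8.10 × 10^33 / 6.67 × 10^-11
  = 1.21 × 10^44 N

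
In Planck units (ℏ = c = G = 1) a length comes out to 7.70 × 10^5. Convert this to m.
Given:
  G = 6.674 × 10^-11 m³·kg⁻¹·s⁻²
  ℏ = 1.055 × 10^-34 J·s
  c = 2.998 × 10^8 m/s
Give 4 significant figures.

One Planck length: ℓ_P = √(ℏG/c³) = 1.616 × 10^-35 m.
7.70 × 10^5 × 1.616 × 10^-35 m = 1.245 × 10^-29 m

1.245 × 10^-29 m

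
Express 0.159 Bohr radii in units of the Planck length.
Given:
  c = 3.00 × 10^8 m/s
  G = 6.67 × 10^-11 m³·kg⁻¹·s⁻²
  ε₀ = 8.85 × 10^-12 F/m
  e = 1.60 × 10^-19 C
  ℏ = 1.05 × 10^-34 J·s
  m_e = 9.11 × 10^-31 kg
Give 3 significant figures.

5.19 × 10^23

Bohr radius: a₀ = 4πε₀ℏ²/(m_e e²) = 5.26 × 10^-11 m
Planck length: ℓ_P = √(ℏG/c³) = 1.61 × 10^-35 m
0.159 × 5.26 × 10^-11 / 1.61 × 10^-35 = 5.19 × 10^23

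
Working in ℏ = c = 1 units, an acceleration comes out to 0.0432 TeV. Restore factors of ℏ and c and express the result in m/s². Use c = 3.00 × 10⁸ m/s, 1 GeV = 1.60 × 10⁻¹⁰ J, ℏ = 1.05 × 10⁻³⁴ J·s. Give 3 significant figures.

1.97 × 10³⁴ m/s²

Acceleration is [L]/[T]² = c·[E]/ℏ.
1 GeV → c/ℏ × (1 GeV in J) = 4.57 × 10³² m/s².
Convert the energy scale: 0.0432 TeV = 43.2 GeV.
Result: 43.2 × 4.57 × 10³² = 1.97 × 10³⁴ m/s².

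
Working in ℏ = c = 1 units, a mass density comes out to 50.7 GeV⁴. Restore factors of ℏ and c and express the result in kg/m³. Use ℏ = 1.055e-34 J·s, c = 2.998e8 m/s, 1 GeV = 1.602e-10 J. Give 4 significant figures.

Mass density is [E]/(c²[L]³) = [E]⁴/(ℏ³c⁵).
1 GeV⁴ → 1/(ℏ³c⁵) × (1 GeV in J)⁴ = 2.316e20 kg/m³.
Result: 50.7 × 2.316e20 = 1.174e22 kg/m³.

1.174e22 kg/m³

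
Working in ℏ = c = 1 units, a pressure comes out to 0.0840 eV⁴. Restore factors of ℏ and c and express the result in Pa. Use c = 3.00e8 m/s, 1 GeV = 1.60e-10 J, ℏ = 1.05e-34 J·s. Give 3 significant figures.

Pressure is [E]/[L]³ = [E]⁴/(ℏc)³.
1 GeV⁴ → 1/(ℏc)³ × (1 GeV in J)⁴ = 2.10e37 Pa.
Convert the energy scale: 0.0840 eV⁴ = 8.40e-38 GeV⁴.
Result: 8.40e-38 × 2.10e37 = 1.76 Pa.

1.76 Pa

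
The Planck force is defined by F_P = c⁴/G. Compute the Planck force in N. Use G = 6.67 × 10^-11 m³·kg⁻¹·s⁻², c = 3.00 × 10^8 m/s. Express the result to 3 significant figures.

F_P = c⁴/G
  = 8.10 × 10^33 / 6.67 × 10^-11
  = 1.21 × 10^44 N

1.21 × 10^44 N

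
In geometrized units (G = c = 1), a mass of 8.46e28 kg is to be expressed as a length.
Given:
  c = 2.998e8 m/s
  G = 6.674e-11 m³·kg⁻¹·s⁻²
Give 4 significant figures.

In G = c = 1 units mass has dimensions of length; the conversion factor is G/c².
8.46e28 kg × (G/c²) = 62.82 m

62.82 m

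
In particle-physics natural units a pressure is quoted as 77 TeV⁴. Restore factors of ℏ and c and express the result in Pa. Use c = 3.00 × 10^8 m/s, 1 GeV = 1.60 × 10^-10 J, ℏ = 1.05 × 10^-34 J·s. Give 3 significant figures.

Pressure is [E]/[L]³ = [E]⁴/(ℏc)³.
1 GeV⁴ → 1/(ℏc)³ × (1 GeV in J)⁴ = 2.10 × 10^37 Pa.
Convert the energy scale: 77 TeV⁴ = 7.70 × 10^13 GeV⁴.
Result: 7.70 × 10^13 × 2.10 × 10^37 = 1.61 × 10^51 Pa.

1.61 × 10^51 Pa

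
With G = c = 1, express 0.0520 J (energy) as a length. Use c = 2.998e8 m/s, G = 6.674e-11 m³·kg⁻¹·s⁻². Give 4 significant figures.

Energy → length via G/c⁴.
0.0520 J × (G/c⁴) = 4.296e-46 m

4.296e-46 m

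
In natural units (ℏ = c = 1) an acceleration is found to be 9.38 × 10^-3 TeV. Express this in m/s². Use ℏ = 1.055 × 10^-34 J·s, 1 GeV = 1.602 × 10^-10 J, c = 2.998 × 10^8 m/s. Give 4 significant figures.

Acceleration is [L]/[T]² = c·[E]/ℏ.
1 GeV → c/ℏ × (1 GeV in J) = 4.552 × 10^32 m/s².
Convert the energy scale: 9.38 × 10^-3 TeV = 9.38 GeV.
Result: 9.38 × 4.552 × 10^32 = 4.270 × 10^33 m/s².

4.270 × 10^33 m/s²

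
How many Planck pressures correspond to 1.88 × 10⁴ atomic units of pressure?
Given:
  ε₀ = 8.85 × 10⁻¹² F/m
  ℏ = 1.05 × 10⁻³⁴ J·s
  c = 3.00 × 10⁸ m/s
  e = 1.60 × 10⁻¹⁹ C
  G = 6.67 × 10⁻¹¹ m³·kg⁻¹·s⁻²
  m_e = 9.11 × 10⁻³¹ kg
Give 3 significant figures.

atomic unit of pressure: P_au = E_h/a₀³ = m_e⁴e¹⁰/((4πε₀)⁵ℏ⁸) = 3.01 × 10¹³ Pa
Planck pressure: p_P = c⁷/(ℏG²) = 4.68 × 10¹¹³ Pa
1.88 × 10⁴ × 3.01 × 10¹³ / 4.68 × 10¹¹³ = 1.21 × 10⁻⁹⁶

1.21 × 10⁻⁹⁶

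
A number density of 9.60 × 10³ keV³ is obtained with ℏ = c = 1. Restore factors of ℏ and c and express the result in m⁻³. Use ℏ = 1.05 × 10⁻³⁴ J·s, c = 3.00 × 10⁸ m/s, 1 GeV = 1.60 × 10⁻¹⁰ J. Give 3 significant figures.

Number density is [L]⁻³ = [E]³/(ℏc)³.
1 GeV³ → 1/(ℏc)³ × (1 GeV in J)³ = 1.31 × 10⁴⁷ m⁻³.
Convert the energy scale: 9.60 × 10³ keV³ = 9.60 × 10⁻¹⁵ GeV³.
Result: 9.60 × 10⁻¹⁵ × 1.31 × 10⁴⁷ = 1.26 × 10³³ m⁻³.

1.26 × 10³³ m⁻³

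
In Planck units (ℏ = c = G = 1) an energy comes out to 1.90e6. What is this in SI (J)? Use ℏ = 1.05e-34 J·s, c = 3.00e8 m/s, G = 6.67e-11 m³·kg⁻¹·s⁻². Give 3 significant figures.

One Planck energy: E_P = √(ℏc⁵/G) = 1.96e9 J.
1.90e6 × 1.96e9 J = 3.72e15 J

3.72e15 J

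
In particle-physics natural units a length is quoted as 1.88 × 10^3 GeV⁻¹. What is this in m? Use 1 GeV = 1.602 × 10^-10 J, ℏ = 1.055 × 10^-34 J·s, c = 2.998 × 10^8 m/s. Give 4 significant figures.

A length is [E]⁻¹ in ℏ=c=1; restore one factor of ℏc.
1 GeV⁻¹ → ℏc × (1 GeV in J)⁻¹ = 1.974 × 10^-16 m.
Result: 1.88 × 10^3 × 1.974 × 10^-16 = 3.712 × 10^-13 m.

3.712 × 10^-13 m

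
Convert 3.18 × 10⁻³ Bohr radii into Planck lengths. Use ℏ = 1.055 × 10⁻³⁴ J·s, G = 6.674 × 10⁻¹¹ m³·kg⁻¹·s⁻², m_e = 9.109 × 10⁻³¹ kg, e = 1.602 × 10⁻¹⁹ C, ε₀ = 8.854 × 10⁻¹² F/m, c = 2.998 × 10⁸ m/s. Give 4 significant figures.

Bohr radius: a₀ = 4πε₀ℏ²/(m_e e²) = 5.297 × 10⁻¹¹ m
Planck length: ℓ_P = √(ℏG/c³) = 1.616 × 10⁻³⁵ m
3.18 × 10⁻³ × 5.297 × 10⁻¹¹ / 1.616 × 10⁻³⁵ = 1.042 × 10²²

1.042 × 10²²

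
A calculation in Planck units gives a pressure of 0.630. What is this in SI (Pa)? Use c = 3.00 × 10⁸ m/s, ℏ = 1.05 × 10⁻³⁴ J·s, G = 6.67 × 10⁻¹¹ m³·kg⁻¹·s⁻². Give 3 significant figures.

2.95 × 10¹¹³ Pa

One Planck pressure: p_P = c⁷/(ℏG²) = 4.68 × 10¹¹³ Pa.
0.630 × 4.68 × 10¹¹³ Pa = 2.95 × 10¹¹³ Pa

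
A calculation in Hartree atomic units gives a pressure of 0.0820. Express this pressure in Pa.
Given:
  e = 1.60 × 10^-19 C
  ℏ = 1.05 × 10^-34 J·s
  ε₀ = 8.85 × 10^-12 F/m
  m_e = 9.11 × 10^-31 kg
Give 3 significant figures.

One atomic unit of pressure: P_au = E_h/a₀³ = m_e⁴e¹⁰/((4πε₀)⁵ℏ⁸) = 3.01 × 10^13 Pa.
0.0820 × 3.01 × 10^13 Pa = 2.47 × 10^12 Pa

2.47 × 10^12 Pa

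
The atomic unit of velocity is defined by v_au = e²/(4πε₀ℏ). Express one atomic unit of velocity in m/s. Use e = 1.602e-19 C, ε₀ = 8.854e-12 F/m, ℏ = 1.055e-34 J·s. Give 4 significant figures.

v_au = e²/(4πε₀ℏ)
  = 2.566e-38 / 1.174e-44
  = 2.186e6 m/s

2.186e6 m/s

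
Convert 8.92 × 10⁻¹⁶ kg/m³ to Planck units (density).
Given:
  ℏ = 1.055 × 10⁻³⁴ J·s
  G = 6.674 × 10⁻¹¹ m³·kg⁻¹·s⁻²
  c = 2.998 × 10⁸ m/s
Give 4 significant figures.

Planck density: ρ_P = c⁵/(ℏG²) = 5.154 × 10⁹⁶ kg/m³.
8.92 × 10⁻¹⁶ / 5.154 × 10⁹⁶ = 1.731 × 10⁻¹¹²

1.731 × 10⁻¹¹²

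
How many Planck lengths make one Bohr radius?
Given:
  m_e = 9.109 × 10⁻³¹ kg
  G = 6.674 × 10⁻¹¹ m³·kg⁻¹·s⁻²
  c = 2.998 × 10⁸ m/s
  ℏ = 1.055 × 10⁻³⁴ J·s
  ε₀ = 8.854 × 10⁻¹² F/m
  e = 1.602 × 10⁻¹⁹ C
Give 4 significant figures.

Bohr radius: a₀ = 4πε₀ℏ²/(m_e e²) = 5.297 × 10⁻¹¹ m
Planck length: ℓ_P = √(ℏG/c³) = 1.616 × 10⁻³⁵ m
ratio = 5.297 × 10⁻¹¹ / 1.616 × 10⁻³⁵ = 3.277 × 10²⁴

3.277 × 10²⁴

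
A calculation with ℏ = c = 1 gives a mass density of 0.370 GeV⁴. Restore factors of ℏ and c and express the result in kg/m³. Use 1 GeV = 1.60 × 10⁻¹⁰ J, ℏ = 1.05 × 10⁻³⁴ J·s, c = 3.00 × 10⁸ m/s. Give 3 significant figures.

8.62 × 10¹⁹ kg/m³

Mass density is [E]/(c²[L]³) = [E]⁴/(ℏ³c⁵).
1 GeV⁴ → 1/(ℏ³c⁵) × (1 GeV in J)⁴ = 2.33 × 10²⁰ kg/m³.
Result: 0.370 × 2.33 × 10²⁰ = 8.62 × 10¹⁹ kg/m³.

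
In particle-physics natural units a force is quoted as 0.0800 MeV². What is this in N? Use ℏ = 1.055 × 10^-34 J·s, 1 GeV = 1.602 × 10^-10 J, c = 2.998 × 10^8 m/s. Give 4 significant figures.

0.06491 N

Force is [E]/[L] = [E]²/(ℏc); restore (ℏc)⁻¹.
1 GeV² → 1/(ℏc) × (1 GeV in J)² = 8.114 × 10^5 N.
Convert the energy scale: 0.0800 MeV² = 8.00 × 10^-8 GeV².
Result: 8.00 × 10^-8 × 8.114 × 10^5 = 0.06491 N.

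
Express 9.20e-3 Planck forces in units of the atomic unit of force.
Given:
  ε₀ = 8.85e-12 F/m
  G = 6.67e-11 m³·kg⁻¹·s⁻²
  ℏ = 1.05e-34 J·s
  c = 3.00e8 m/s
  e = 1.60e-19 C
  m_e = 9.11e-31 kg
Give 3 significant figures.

1.34e49

Planck force: F_P = c⁴/G = 1.21e44 N
atomic unit of force: F_au = E_h/a₀ = m_e²e⁶/((4πε₀)³ℏ⁴) = 8.33e-8 N
9.20e-3 × 1.21e44 / 8.33e-8 = 1.34e49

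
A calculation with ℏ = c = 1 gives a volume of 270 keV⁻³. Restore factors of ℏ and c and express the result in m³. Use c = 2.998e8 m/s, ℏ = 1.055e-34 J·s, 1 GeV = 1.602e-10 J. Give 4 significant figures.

Volume is [L]³ = [E]⁻³·(ℏc)³.
1 GeV⁻³ → (ℏc)³ × (1 GeV in J)⁻³ = 7.696e-48 m³.
Convert the energy scale: 270 keV⁻³ = 2.70e20 GeV⁻³.
Result: 2.70e20 × 7.696e-48 = 2.078e-27 m³.

2.078e-27 m³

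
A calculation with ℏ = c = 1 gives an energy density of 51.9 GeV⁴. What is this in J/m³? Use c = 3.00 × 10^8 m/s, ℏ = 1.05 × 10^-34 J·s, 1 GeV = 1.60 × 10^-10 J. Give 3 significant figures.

1.09 × 10^39 J/m³

[E]/[L]³ = [E]⁴/(ℏc)³; restore (ℏc)⁻³.
1 GeV⁴ → 1/(ℏc)³ × (1 GeV in J)⁴ = 2.10 × 10^37 J/m³.
Result: 51.9 × 2.10 × 10^37 = 1.09 × 10^39 J/m³.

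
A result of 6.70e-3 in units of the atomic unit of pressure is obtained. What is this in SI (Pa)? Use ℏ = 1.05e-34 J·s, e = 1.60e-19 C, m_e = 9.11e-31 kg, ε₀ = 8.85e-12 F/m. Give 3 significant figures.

One atomic unit of pressure: P_au = E_h/a₀³ = m_e⁴e¹⁰/((4πε₀)⁵ℏ⁸) = 3.01e13 Pa.
6.70e-3 × 3.01e13 Pa = 2.02e11 Pa

2.02e11 Pa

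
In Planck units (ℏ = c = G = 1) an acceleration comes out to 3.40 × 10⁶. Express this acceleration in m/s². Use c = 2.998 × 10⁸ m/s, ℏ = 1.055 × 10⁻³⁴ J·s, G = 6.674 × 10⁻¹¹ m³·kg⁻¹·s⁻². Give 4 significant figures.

1.890 × 10⁵⁸ m/s²

One Planck acceleration: a_P = √(c⁷/(ℏG)) = 5.560 × 10⁵¹ m/s².
3.40 × 10⁶ × 5.560 × 10⁵¹ m/s² = 1.890 × 10⁵⁸ m/s²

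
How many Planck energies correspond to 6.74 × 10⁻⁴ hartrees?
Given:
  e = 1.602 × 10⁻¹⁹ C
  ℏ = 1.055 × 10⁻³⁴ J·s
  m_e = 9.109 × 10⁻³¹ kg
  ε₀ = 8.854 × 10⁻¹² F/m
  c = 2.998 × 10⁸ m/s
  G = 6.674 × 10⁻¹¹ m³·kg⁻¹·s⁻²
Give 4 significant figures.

1.500 × 10⁻³⁰

hartree: E_h = m_e e⁴/(4πε₀ℏ)² = 4.354 × 10⁻¹⁸ J
Planck energy: E_P = √(ℏc⁵/G) = 1.957 × 10⁹ J
6.74 × 10⁻⁴ × 4.354 × 10⁻¹⁸ / 1.957 × 10⁹ = 1.500 × 10⁻³⁰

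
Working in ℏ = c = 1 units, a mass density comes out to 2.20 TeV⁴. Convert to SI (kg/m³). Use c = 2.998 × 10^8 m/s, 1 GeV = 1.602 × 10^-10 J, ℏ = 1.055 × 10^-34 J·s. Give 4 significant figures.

5.095 × 10^32 kg/m³

Mass density is [E]/(c²[L]³) = [E]⁴/(ℏ³c⁵).
1 GeV⁴ → 1/(ℏ³c⁵) × (1 GeV in J)⁴ = 2.316 × 10^20 kg/m³.
Convert the energy scale: 2.20 TeV⁴ = 2.20 × 10^12 GeV⁴.
Result: 2.20 × 10^12 × 2.316 × 10^20 = 5.095 × 10^32 kg/m³.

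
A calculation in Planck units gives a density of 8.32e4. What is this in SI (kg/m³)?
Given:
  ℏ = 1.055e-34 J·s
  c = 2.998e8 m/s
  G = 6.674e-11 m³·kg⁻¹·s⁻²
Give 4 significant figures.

4.288e101 kg/m³

One Planck density: ρ_P = c⁵/(ℏG²) = 5.154e96 kg/m³.
8.32e4 × 5.154e96 kg/m³ = 4.288e101 kg/m³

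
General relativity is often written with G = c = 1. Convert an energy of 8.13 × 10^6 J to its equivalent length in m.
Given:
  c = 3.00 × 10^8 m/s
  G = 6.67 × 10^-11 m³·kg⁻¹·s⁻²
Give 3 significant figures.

6.69 × 10^-38 m

Energy → length via G/c⁴.
8.13 × 10^6 J × (G/c⁴) = 6.69 × 10^-38 m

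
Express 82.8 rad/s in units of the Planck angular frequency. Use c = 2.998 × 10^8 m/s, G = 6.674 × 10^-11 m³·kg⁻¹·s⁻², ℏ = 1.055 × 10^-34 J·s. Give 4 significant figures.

Planck angular frequency: ω_P = √(c⁵/(ℏG)) = 1.855 × 10^43 rad/s.
82.8 / 1.855 × 10^43 = 4.464 × 10^-42

4.464 × 10^-42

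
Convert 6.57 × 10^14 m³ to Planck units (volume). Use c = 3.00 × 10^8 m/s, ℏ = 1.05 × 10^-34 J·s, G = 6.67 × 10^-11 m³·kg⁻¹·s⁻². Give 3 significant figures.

Planck volume: V_P = (ℏG/c³)^(3/2) = 4.18 × 10^-105 m³.
6.57 × 10^14 / 4.18 × 10^-105 = 1.57 × 10^119

1.57 × 10^119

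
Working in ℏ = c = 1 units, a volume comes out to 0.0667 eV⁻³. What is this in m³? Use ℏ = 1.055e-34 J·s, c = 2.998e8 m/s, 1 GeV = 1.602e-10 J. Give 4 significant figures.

Volume is [L]³ = [E]⁻³·(ℏc)³.
1 GeV⁻³ → (ℏc)³ × (1 GeV in J)⁻³ = 7.696e-48 m³.
Convert the energy scale: 0.0667 eV⁻³ = 6.67e25 GeV⁻³.
Result: 6.67e25 × 7.696e-48 = 5.133e-22 m³.

5.133e-22 m³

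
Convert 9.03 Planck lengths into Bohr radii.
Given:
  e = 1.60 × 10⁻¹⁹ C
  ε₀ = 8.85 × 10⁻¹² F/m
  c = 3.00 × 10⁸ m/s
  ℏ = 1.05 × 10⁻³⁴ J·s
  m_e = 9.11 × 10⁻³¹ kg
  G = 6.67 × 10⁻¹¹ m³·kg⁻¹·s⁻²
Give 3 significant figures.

Planck length: ℓ_P = √(ℏG/c³) = 1.61 × 10⁻³⁵ m
Bohr radius: a₀ = 4πε₀ℏ²/(m_e e²) = 5.26 × 10⁻¹¹ m
9.03 × 1.61 × 10⁻³⁵ / 5.26 × 10⁻¹¹ = 2.77 × 10⁻²⁴

2.77 × 10⁻²⁴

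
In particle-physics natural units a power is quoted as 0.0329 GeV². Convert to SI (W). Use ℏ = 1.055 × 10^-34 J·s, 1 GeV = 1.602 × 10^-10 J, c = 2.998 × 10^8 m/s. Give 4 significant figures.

8.003 × 10^12 W

Power is [E]/[T] = [E]²/ℏ.
1 GeV² → 1/ℏ × (1 GeV in J)² = 2.433 × 10^14 W.
Result: 0.0329 × 2.433 × 10^14 = 8.003 × 10^12 W.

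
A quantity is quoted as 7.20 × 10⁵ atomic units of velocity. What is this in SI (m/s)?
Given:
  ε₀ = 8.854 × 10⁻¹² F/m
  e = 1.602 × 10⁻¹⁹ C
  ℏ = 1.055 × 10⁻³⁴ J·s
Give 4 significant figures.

1.574 × 10¹² m/s

One atomic unit of velocity: v_au = e²/(4πε₀ℏ) = 2.186 × 10⁶ m/s.
7.20 × 10⁵ × 2.186 × 10⁶ m/s = 1.574 × 10¹² m/s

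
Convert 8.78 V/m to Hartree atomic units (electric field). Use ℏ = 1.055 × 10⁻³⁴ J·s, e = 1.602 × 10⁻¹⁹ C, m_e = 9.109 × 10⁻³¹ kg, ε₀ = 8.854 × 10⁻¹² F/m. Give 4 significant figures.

1.711 × 10⁻¹¹

atomic unit of electric field: E_au = E_h/(e a₀) = m_e²e⁵/((4πε₀)³ℏ⁴) = 5.131 × 10¹¹ V/m.
8.78 / 5.131 × 10¹¹ = 1.711 × 10⁻¹¹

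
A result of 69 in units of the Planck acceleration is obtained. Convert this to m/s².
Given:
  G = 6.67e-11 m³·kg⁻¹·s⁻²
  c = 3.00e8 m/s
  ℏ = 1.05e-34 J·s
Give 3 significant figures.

3.86e53 m/s²

One Planck acceleration: a_P = √(c⁷/(ℏG)) = 5.59e51 m/s².
69 × 5.59e51 m/s² = 3.86e53 m/s²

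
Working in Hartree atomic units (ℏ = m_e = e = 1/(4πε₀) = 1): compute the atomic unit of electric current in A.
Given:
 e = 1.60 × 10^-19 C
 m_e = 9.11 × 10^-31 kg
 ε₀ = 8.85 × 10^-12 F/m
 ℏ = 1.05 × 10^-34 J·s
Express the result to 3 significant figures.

The unique combination of the constants set to 1 with dimensions of current is I_au = e E_h/ℏ = m_e e⁵/((4πε₀)²ℏ³).
E_h = 4.38 × 10^-18 J
e·E_h/ℏ = 6.67 × 10^-3 A

6.67 × 10^-3 A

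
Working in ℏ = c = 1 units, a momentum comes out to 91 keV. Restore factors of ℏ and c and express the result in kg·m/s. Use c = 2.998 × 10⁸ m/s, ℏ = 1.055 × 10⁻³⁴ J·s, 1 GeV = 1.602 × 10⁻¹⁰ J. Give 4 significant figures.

4.863 × 10⁻²³ kg·m/s

Momentum is [E]/c; divide by c.
1 GeV → 1/c × (1 GeV in J) = 5.344 × 10⁻¹⁹ kg·m/s.
Convert the energy scale: 91 keV = 9.10 × 10⁻⁵ GeV.
Result: 9.10 × 10⁻⁵ × 5.344 × 10⁻¹⁹ = 4.863 × 10⁻²³ kg·m/s.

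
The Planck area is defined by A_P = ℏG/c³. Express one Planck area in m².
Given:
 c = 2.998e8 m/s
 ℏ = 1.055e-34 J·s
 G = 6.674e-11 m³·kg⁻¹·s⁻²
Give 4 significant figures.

A_P = ℏG/c³
  = 7.041e-45 / 2.695e25
  = 2.613e-70 m²

2.613e-70 m²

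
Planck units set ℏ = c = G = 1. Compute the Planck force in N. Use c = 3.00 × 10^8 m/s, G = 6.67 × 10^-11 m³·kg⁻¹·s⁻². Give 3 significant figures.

1.21 × 10^44 N

Dimensional analysis gives F_P = c⁴/G.
  = 8.10 × 10^33 / 6.67 × 10^-11
  = 1.21 × 10^44 N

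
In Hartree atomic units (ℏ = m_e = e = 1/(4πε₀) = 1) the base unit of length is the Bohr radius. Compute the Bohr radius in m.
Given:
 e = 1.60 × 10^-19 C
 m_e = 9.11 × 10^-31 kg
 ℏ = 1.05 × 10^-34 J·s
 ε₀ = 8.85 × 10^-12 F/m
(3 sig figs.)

5.26 × 10^-11 m

a₀ = 4πε₀ℏ²/(m_e e²)
  = 1.23 × 10^-78 / 2.33 × 10^-68
  = 5.26 × 10^-11 m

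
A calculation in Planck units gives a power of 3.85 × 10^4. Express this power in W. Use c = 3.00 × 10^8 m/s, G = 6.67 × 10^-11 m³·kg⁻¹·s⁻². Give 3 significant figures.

1.40 × 10^57 W

One Planck power: P_P = c⁵/G = 3.64 × 10^52 W.
3.85 × 10^4 × 3.64 × 10^52 W = 1.40 × 10^57 W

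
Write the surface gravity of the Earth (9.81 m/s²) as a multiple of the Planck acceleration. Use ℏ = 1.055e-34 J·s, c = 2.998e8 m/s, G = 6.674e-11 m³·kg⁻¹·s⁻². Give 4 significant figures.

1.764e-51

Planck acceleration: a_P = √(c⁷/(ℏG)) = 5.560e51 m/s².
9.81 / 5.560e51 = 1.764e-51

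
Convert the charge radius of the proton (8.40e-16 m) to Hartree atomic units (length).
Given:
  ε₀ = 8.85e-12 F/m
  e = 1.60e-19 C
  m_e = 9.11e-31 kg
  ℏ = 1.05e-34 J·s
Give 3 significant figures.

Bohr radius: a₀ = 4πε₀ℏ²/(m_e e²) = 5.26e-11 m.
8.40e-16 / 5.26e-11 = 1.60e-5

1.60e-5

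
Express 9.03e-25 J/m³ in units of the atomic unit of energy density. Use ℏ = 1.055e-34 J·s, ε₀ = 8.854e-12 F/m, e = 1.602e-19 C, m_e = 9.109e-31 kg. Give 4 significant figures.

atomic unit of energy density: u_au = E_h/a₀³ = m_e⁴e¹⁰/((4πε₀)⁵ℏ⁸) = 2.929e13 J/m³.
9.03e-25 / 2.929e13 = 3.083e-38

3.083e-38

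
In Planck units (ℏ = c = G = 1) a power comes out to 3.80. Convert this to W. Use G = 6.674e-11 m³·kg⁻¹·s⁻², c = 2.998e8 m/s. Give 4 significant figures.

One Planck power: P_P = c⁵/G = 3.629e52 W.
3.80 × 3.629e52 W = 1.379e53 W

1.379e53 W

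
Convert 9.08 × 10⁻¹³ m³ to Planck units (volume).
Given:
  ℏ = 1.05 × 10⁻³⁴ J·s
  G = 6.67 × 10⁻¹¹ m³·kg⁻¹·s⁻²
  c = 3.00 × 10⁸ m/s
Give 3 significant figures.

2.17 × 10⁹²

Planck volume: V_P = (ℏG/c³)^(3/2) = 4.18 × 10⁻¹⁰⁵ m³.
9.08 × 10⁻¹³ / 4.18 × 10⁻¹⁰⁵ = 2.17 × 10⁹²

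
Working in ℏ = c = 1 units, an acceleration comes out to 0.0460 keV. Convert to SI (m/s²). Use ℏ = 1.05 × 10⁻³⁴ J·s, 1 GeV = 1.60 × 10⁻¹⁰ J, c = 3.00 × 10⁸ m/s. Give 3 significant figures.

Acceleration is [L]/[T]² = c·[E]/ℏ.
1 GeV → c/ℏ × (1 GeV in J) = 4.57 × 10³² m/s².
Convert the energy scale: 0.0460 keV = 4.60 × 10⁻⁸ GeV.
Result: 4.60 × 10⁻⁸ × 4.57 × 10³² = 2.10 × 10²⁵ m/s².

2.10 × 10²⁵ m/s²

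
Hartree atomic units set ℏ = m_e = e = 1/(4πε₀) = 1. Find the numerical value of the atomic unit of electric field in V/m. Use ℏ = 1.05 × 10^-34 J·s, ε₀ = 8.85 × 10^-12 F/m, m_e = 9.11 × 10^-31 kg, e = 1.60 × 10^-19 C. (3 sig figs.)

The unique combination of the constants set to 1 with dimensions of electric field is E_au = E_h/(e a₀) = m_e²e⁵/((4πε₀)³ℏ⁴).
E_h = 4.38 × 10^-18 J
a₀ = 5.26 × 10^-11 m
E_h/(e·a₀) = 5.20 × 10^11 V/m

5.20 × 10^11 V/m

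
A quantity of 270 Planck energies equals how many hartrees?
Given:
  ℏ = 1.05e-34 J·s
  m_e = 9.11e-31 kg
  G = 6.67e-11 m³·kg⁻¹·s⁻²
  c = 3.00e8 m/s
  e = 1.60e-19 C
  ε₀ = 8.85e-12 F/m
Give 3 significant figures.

Planck energy: E_P = √(ℏc⁵/G) = 1.96e9 J
hartree: E_h = m_e e⁴/(4πε₀ℏ)² = 4.38e-18 J
270 × 1.96e9 / 4.38e-18 = 1.21e29

1.21e29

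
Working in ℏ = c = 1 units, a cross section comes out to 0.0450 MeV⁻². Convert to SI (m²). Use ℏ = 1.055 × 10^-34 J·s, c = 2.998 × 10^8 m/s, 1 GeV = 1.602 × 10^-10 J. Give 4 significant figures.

1.754 × 10^-27 m²

Area is [L]² = [E]⁻²·(ℏc)²; restore (ℏc)².
1 GeV⁻² → (ℏc)² × (1 GeV in J)⁻² = 3.898 × 10^-32 m².
Convert the energy scale: 0.0450 MeV⁻² = 4.50 × 10^4 GeV⁻².
Result: 4.50 × 10^4 × 3.898 × 10^-32 = 1.754 × 10^-27 m².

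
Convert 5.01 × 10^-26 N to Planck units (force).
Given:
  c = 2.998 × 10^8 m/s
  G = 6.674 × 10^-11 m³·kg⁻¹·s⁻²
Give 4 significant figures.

Planck force: F_P = c⁴/G = 1.210 × 10^44 N.
5.01 × 10^-26 / 1.210 × 10^44 = 4.139 × 10^-70

4.139 × 10^-70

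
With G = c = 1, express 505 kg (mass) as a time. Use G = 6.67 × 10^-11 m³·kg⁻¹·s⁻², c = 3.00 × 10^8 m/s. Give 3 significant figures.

1.25 × 10^-33 s

Mass → time via G/c³.
505 kg × (G/c³) = 1.25 × 10^-33 s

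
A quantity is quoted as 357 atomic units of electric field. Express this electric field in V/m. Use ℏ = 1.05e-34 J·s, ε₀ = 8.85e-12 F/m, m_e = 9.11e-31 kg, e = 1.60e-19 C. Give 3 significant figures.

One atomic unit of electric field: E_au = E_h/(e a₀) = m_e²e⁵/((4πε₀)³ℏ⁴) = 5.20e11 V/m.
357 × 5.20e11 V/m = 1.86e14 V/m

1.86e14 V/m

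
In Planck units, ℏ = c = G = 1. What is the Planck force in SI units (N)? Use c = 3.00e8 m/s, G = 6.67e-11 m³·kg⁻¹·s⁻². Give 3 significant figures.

1.21e44 N

The unique combination of the constants set to 1 with dimensions of force is F_P = c⁴/G.
  = 8.10e33 / 6.67e-11
  = 1.21e44 N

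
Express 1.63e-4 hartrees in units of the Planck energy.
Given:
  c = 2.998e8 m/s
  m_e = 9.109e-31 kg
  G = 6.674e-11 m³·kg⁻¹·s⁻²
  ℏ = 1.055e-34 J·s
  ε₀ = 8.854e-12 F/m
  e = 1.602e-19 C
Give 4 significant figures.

3.627e-31

hartree: E_h = m_e e⁴/(4πε₀ℏ)² = 4.354e-18 J
Planck energy: E_P = √(ℏc⁵/G) = 1.957e9 J
1.63e-4 × 4.354e-18 / 1.957e9 = 3.627e-31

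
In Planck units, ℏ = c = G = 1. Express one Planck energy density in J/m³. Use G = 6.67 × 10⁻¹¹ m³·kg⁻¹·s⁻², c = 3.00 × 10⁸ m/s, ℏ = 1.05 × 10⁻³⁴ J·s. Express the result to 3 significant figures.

4.68 × 10¹¹³ J/m³

Dimensional analysis gives u_P = c⁷/(ℏG²).
  = 2.19 × 10⁵⁹ / 4.67 × 10⁻⁵⁵
  = 4.68 × 10¹¹³ J/m³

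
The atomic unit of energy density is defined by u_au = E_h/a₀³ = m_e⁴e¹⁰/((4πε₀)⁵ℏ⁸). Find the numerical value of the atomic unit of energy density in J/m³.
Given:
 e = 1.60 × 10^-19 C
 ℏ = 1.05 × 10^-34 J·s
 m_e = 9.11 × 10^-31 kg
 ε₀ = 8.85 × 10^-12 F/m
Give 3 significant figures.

3.01 × 10^13 J/m³

u_au = E_h/a₀³ = m_e⁴e¹⁰/((4πε₀)⁵ℏ⁸)
E_h = 4.38 × 10^-18 J
a₀ = 5.26 × 10^-11 m
E_h/a₀³ = 3.01 × 10^13 J/m³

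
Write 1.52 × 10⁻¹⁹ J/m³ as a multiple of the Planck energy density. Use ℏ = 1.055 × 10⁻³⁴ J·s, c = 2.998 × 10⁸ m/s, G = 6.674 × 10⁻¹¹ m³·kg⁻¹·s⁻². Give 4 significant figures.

Planck energy density: u_P = c⁷/(ℏG²) = 4.632 × 10¹¹³ J/m³.
1.52 × 10⁻¹⁹ / 4.632 × 10¹¹³ = 3.281 × 10⁻¹³³

3.281 × 10⁻¹³³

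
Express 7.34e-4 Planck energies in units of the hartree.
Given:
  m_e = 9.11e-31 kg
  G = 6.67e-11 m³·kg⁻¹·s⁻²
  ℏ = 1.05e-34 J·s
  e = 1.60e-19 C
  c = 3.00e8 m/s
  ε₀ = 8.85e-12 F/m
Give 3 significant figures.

Planck energy: E_P = √(ℏc⁵/G) = 1.96e9 J
hartree: E_h = m_e e⁴/(4πε₀ℏ)² = 4.38e-18 J
7.34e-4 × 1.96e9 / 4.38e-18 = 3.28e23

3.28e23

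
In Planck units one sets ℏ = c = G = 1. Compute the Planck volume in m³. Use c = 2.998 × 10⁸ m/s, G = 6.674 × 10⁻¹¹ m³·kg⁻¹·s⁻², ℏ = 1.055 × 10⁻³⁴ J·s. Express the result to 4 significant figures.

4.224 × 10⁻¹⁰⁵ m³

V_P = (ℏG/c³)^(3/2)
  = √(1.784 × 10⁻²⁰⁹)
  = 4.224 × 10⁻¹⁰⁵ m³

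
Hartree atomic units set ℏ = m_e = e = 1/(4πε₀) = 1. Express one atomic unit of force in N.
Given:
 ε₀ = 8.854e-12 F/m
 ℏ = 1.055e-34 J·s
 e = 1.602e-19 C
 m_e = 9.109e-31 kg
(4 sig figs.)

From ℏ = m_e = e = 1/(4πε₀) = 1 the force scale is F_au = E_h/a₀ = m_e²e⁶/((4πε₀)³ℏ⁴).
E_h = 4.354e-18 J
a₀ = 5.297e-11 m
E_h/a₀ = 8.220e-8 N

8.220e-8 N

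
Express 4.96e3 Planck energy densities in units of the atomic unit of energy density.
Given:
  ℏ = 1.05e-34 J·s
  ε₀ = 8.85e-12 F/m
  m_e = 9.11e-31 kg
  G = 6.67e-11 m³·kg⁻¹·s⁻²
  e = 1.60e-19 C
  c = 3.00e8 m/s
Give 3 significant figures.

Planck energy density: u_P = c⁷/(ℏG²) = 4.68e113 J/m³
atomic unit of energy density: u_au = E_h/a₀³ = m_e⁴e¹⁰/((4πε₀)⁵ℏ⁸) = 3.01e13 J/m³
4.96e3 × 4.68e113 / 3.01e13 = 7.71e103

7.71e103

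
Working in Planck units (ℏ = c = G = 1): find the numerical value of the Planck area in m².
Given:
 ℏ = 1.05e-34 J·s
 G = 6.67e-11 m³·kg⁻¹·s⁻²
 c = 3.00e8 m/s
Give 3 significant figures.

2.59e-70 m²

Dimensional analysis gives A_P = ℏG/c³.
  = 7.00e-45 / 2.70e25
  = 2.59e-70 m²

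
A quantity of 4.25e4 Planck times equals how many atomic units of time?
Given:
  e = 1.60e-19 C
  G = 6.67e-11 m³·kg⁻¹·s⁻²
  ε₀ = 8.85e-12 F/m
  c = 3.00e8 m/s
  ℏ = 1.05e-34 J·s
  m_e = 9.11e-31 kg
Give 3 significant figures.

Planck time: t_P = √(ℏG/c⁵) = 5.37e-44 s
atomic unit of time: τ_au = (4πε₀)²ℏ³/(m_e e⁴) = 2.40e-17 s
4.25e4 × 5.37e-44 / 2.40e-17 = 9.51e-23

9.51e-23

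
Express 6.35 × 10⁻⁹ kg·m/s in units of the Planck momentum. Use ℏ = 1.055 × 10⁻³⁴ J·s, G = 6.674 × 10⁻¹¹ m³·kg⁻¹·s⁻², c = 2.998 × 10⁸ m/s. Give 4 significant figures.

Planck momentum: p_P = √(ℏc³/G) = 6.527 kg·m/s.
6.35 × 10⁻⁹ / 6.527 = 9.730 × 10⁻¹⁰

9.730 × 10⁻¹⁰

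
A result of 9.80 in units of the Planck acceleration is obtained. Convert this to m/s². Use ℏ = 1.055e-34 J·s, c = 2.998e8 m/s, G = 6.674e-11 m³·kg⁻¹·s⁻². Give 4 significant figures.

5.449e52 m/s²

One Planck acceleration: a_P = √(c⁷/(ℏG)) = 5.560e51 m/s².
9.80 × 5.560e51 m/s² = 5.449e52 m/s²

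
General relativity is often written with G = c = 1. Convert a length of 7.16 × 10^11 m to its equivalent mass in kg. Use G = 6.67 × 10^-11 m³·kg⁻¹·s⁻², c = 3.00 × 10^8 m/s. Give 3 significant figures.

Length → mass via c²/G.
7.16 × 10^11 m × (c²/G) = 9.66 × 10^38 kg

9.66 × 10^38 kg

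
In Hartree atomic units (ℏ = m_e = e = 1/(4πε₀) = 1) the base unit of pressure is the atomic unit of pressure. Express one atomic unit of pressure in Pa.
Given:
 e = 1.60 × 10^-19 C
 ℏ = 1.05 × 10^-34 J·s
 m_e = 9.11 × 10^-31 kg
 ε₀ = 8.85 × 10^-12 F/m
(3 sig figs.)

P_au = E_h/a₀³ = m_e⁴e¹⁰/((4πε₀)⁵ℏ⁸)
E_h = 4.38 × 10^-18 J
a₀ = 5.26 × 10^-11 m
E_h/a₀³ = 3.01 × 10^13 Pa

3.01 × 10^13 Pa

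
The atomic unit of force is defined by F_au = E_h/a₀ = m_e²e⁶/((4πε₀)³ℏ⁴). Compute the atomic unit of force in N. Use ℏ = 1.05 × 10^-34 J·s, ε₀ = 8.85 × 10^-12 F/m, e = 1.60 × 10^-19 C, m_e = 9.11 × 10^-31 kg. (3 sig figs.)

F_au = E_h/a₀ = m_e²e⁶/((4πε₀)³ℏ⁴)
E_h = 4.38 × 10^-18 J
a₀ = 5.26 × 10^-11 m
E_h/a₀ = 8.33 × 10^-8 N

8.33 × 10^-8 N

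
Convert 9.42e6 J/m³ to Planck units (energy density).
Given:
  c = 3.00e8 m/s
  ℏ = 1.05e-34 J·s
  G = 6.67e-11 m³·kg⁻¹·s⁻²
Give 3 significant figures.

2.01e-107

Planck energy density: u_P = c⁷/(ℏG²) = 4.68e113 J/m³.
9.42e6 / 4.68e113 = 2.01e-107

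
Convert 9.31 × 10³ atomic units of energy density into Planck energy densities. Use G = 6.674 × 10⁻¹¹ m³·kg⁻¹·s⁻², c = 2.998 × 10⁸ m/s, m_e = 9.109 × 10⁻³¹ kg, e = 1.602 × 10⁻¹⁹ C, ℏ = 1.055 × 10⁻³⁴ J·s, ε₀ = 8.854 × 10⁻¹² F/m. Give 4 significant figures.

atomic unit of energy density: u_au = E_h/a₀³ = m_e⁴e¹⁰/((4πε₀)⁵ℏ⁸) = 2.929 × 10¹³ J/m³
Planck energy density: u_P = c⁷/(ℏG²) = 4.632 × 10¹¹³ J/m³
9.31 × 10³ × 2.929 × 10¹³ / 4.632 × 10¹¹³ = 5.887 × 10⁻⁹⁷

5.887 × 10⁻⁹⁷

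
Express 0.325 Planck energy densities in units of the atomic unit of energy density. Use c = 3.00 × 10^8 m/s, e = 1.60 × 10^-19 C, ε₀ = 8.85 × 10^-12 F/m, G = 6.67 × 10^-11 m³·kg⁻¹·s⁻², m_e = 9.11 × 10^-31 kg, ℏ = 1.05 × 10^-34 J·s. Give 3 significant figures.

5.05 × 10^99

Planck energy density: u_P = c⁷/(ℏG²) = 4.68 × 10^113 J/m³
atomic unit of energy density: u_au = E_h/a₀³ = m_e⁴e¹⁰/((4πε₀)⁵ℏ⁸) = 3.01 × 10^13 J/m³
0.325 × 4.68 × 10^113 / 3.01 × 10^13 = 5.05 × 10^99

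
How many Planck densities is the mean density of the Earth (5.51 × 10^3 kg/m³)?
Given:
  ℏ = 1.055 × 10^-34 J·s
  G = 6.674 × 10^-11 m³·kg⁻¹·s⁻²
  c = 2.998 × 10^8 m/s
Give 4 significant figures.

1.069 × 10^-93

Planck density: ρ_P = c⁵/(ℏG²) = 5.154 × 10^96 kg/m³.
5.51 × 10^3 / 5.154 × 10^96 = 1.069 × 10^-93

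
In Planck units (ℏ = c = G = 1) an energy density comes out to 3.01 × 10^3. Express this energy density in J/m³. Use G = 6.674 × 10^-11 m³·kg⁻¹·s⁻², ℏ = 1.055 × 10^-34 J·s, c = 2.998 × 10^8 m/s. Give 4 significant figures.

One Planck energy density: u_P = c⁷/(ℏG²) = 4.632 × 10^113 J/m³.
3.01 × 10^3 × 4.632 × 10^113 J/m³ = 1.394 × 10^117 J/m³

1.394 × 10^117 J/m³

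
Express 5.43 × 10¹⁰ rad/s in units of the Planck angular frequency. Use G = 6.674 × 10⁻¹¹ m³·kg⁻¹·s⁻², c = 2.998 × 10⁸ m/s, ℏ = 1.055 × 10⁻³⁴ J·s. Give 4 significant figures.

2.928 × 10⁻³³

Planck angular frequency: ω_P = √(c⁵/(ℏG)) = 1.855 × 10⁴³ rad/s.
5.43 × 10¹⁰ / 1.855 × 10⁴³ = 2.928 × 10⁻³³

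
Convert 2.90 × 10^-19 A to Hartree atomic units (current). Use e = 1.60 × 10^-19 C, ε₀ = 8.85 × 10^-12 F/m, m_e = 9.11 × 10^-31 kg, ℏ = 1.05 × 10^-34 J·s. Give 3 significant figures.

4.35 × 10^-17

atomic unit of electric current: I_au = e E_h/ℏ = m_e e⁵/((4πε₀)²ℏ³) = 6.67 × 10^-3 A.
2.90 × 10^-19 / 6.67 × 10^-3 = 4.35 × 10^-17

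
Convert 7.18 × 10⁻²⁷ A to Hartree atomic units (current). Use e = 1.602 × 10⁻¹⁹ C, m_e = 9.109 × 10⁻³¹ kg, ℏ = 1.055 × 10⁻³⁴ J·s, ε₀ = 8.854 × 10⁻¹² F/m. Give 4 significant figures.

atomic unit of electric current: I_au = e E_h/ℏ = m_e e⁵/((4πε₀)²ℏ³) = 6.612 × 10⁻³ A.
7.18 × 10⁻²⁷ / 6.612 × 10⁻³ = 1.086 × 10⁻²⁴

1.086 × 10⁻²⁴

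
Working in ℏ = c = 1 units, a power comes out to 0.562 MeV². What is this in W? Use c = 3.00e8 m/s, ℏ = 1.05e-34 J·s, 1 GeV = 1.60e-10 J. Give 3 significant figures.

Power is [E]/[T] = [E]²/ℏ.
1 GeV² → 1/ℏ × (1 GeV in J)² = 2.44e14 W.
Convert the energy scale: 0.562 MeV² = 5.62e-7 GeV².
Result: 5.62e-7 × 2.44e14 = 1.37e8 W.

1.37e8 W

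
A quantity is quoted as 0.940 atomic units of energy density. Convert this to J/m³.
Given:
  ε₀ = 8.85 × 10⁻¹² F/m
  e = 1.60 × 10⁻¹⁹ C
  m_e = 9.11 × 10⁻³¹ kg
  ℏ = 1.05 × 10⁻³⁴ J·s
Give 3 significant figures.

2.83 × 10¹³ J/m³

One atomic unit of energy density: u_au = E_h/a₀³ = m_e⁴e¹⁰/((4πε₀)⁵ℏ⁸) = 3.01 × 10¹³ J/m³.
0.940 × 3.01 × 10¹³ J/m³ = 2.83 × 10¹³ J/m³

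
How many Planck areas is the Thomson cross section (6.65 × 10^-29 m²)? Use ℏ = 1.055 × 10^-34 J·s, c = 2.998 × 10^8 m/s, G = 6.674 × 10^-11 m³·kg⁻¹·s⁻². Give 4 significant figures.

2.545 × 10^41

Planck area: A_P = ℏG/c³ = 2.613 × 10^-70 m².
6.65 × 10^-29 / 2.613 × 10^-70 = 2.545 × 10^41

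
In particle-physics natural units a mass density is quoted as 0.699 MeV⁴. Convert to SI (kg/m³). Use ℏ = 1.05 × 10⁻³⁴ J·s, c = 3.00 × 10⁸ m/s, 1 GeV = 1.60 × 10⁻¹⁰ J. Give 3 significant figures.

1.63 × 10⁸ kg/m³

Mass density is [E]/(c²[L]³) = [E]⁴/(ℏ³c⁵).
1 GeV⁴ → 1/(ℏ³c⁵) × (1 GeV in J)⁴ = 2.33 × 10²⁰ kg/m³.
Convert the energy scale: 0.699 MeV⁴ = 6.99 × 10⁻¹³ GeV⁴.
Result: 6.99 × 10⁻¹³ × 2.33 × 10²⁰ = 1.63 × 10⁸ kg/m³.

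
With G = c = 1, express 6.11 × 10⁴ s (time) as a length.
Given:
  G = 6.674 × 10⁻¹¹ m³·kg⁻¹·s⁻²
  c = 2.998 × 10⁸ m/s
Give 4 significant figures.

Time → length via c.
6.11 × 10⁴ s × (c) = 1.832 × 10¹³ m

1.832 × 10¹³ m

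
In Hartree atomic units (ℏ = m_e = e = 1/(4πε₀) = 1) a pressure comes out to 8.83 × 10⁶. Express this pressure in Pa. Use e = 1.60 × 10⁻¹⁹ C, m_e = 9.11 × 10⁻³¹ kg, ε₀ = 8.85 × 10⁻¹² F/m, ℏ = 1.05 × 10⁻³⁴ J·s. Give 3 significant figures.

2.66 × 10²⁰ Pa

One atomic unit of pressure: P_au = E_h/a₀³ = m_e⁴e¹⁰/((4πε₀)⁵ℏ⁸) = 3.01 × 10¹³ Pa.
8.83 × 10⁶ × 3.01 × 10¹³ Pa = 2.66 × 10²⁰ Pa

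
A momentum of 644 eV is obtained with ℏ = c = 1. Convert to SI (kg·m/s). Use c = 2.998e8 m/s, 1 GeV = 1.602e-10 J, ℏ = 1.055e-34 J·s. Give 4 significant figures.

Momentum is [E]/c; divide by c.
1 GeV → 1/c × (1 GeV in J) = 5.344e-19 kg·m/s.
Convert the energy scale: 644 eV = 6.44e-7 GeV.
Result: 6.44e-7 × 5.344e-19 = 3.441e-25 kg·m/s.

3.441e-25 kg·m/s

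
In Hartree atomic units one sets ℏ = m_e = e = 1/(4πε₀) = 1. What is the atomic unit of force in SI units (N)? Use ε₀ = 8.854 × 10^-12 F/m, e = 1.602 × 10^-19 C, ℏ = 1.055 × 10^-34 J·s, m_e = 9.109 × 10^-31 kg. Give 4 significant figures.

F_au = E_h/a₀ = m_e²e⁶/((4πε₀)³ℏ⁴)
E_h = 4.354 × 10^-18 J
a₀ = 5.297 × 10^-11 m
E_h/a₀ = 8.220 × 10^-8 N

8.220 × 10^-8 N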